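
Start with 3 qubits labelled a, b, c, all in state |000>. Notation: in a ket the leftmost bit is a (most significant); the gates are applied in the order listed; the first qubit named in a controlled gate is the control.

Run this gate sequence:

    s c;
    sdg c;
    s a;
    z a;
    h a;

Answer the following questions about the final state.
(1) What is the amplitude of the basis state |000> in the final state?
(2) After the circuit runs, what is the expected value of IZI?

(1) The final state's coefficient on |000> equals sqrt(2)/2. Key observation: the block from step 1 through step 2 cancels to the identity and can be dropped.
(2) The expectation value of IZI is 1.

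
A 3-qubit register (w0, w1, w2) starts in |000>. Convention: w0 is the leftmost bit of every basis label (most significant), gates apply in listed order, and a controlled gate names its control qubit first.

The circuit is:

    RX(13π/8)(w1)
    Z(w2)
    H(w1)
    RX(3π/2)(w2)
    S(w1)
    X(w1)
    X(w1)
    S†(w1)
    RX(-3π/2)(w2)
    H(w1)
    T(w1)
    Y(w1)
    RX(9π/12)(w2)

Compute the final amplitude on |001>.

The amplitude on |001> is sqrt(sqrt(2) + 2)*exp(3*I*pi/4)*sin(3*pi/16)/2.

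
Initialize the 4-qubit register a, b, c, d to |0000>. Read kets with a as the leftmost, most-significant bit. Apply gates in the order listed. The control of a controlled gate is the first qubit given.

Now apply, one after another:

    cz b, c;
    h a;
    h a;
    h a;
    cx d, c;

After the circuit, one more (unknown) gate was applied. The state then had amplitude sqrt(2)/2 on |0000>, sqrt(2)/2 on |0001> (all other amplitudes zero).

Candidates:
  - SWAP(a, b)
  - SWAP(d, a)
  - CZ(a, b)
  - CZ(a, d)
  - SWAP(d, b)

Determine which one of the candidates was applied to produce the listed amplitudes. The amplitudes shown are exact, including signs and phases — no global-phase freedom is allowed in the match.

It was SWAP(d, a) that produced the state shown. Key observation: gates 2-3 undo each other exactly, leaving only the rest of the circuit to track.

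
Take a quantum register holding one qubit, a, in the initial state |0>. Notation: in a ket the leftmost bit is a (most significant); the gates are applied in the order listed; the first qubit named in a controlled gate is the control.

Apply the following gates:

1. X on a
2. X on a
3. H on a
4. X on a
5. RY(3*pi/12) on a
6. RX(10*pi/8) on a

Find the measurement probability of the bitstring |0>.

Outcome |0> occurs with probability 3/4.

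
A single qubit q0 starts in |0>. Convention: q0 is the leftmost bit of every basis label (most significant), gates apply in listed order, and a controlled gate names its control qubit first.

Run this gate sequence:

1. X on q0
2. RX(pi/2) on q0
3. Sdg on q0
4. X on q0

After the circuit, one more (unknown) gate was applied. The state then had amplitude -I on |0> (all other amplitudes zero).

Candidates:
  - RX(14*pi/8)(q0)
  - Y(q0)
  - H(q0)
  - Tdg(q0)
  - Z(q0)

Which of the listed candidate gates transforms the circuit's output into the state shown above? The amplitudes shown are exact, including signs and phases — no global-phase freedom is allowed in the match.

The applied gate was H(q0).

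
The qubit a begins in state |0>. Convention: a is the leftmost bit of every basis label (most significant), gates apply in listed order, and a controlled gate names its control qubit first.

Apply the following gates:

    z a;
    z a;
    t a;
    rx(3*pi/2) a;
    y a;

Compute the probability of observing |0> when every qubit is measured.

A full measurement returns |0> with probability 1/2.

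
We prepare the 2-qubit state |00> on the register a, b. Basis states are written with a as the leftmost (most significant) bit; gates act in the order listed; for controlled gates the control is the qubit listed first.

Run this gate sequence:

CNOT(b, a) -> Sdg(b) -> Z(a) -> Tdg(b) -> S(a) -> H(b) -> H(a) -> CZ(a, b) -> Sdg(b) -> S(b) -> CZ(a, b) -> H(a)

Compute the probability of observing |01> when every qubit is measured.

A full measurement returns |01> with probability 1/2. Key observation: steps 7-12 multiply out to the identity, so the circuit reduces to the remaining gates.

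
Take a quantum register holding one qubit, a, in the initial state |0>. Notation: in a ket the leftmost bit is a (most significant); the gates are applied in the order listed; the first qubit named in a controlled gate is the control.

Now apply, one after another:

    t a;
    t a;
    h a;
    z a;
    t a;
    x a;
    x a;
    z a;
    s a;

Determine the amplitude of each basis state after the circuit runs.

The resulting statevector has amplitude sqrt(2)/2 on |0>, sqrt(2)*exp(3*I*pi/4)/2 on |1>. Key observation: gates 6-7 undo each other exactly, leaving only the rest of the circuit to track.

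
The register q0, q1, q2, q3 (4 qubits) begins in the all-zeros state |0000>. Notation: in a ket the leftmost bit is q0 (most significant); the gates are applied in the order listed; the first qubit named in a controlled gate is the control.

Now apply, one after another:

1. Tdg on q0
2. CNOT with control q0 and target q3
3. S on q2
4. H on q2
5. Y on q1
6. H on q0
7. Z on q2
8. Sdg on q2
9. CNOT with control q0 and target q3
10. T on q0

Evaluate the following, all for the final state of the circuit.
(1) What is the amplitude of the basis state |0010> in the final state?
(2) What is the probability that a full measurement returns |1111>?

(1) The final state's coefficient on |0010> equals 0.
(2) Outcome |1111> occurs with probability 1/4.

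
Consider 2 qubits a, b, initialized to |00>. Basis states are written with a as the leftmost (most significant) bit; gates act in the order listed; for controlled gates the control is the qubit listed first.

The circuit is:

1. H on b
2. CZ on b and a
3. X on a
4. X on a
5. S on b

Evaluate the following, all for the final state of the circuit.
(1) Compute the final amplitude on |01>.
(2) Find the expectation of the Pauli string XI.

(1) The amplitude on |01> is sqrt(2)*I/2. Key observation: the block from step 3 through step 4 cancels to the identity and can be dropped.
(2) In the final state, XI has expectation 0.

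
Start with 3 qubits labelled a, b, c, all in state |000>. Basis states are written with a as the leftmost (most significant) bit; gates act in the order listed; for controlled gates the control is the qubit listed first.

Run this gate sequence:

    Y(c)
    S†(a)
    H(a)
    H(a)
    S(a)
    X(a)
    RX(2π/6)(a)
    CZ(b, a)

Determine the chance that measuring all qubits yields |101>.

A full measurement returns |101> with probability 3/4. Key observation: steps 2-5 multiply out to the identity, so the circuit reduces to the remaining gates.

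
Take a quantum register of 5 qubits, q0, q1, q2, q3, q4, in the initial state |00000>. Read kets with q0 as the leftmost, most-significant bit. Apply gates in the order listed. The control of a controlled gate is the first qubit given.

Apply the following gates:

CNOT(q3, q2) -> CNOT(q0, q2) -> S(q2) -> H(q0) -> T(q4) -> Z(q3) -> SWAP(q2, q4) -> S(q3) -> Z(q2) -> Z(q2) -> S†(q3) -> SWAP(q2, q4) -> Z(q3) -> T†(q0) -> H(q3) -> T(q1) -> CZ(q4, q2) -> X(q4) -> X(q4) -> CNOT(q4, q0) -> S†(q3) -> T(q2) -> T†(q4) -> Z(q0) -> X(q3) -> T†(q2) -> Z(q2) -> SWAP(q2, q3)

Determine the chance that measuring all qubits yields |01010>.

Outcome |01010> occurs with probability 0.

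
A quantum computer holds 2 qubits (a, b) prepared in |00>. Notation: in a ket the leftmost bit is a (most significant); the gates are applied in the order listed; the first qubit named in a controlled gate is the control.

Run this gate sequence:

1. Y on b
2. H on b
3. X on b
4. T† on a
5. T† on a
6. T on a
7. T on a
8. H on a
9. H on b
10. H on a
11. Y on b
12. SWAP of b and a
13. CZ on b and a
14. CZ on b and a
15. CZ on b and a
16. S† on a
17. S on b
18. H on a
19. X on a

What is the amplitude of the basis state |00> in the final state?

The amplitude on |00> is -sqrt(2)/2. Key observation: the block from step 4 through step 7 cancels to the identity and can be dropped.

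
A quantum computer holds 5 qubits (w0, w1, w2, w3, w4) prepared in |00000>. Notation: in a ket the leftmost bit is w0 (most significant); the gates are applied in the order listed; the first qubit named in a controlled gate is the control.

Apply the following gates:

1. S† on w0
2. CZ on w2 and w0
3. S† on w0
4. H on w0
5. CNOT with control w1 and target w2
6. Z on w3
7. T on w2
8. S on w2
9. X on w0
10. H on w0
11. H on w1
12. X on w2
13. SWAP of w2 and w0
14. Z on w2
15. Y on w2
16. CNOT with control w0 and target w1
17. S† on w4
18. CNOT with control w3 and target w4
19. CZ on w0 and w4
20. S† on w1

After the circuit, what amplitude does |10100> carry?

|10100> carries amplitude sqrt(2)*I/2 in the final state.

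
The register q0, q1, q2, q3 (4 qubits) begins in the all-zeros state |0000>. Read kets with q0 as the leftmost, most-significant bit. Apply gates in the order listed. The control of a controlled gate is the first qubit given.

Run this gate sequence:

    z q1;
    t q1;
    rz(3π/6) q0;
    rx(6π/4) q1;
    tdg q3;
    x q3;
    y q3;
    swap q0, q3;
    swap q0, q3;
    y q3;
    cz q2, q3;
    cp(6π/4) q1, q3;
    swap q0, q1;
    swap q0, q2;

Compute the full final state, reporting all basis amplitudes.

The resulting statevector has amplitude sqrt(2)*exp(3*I*pi/4)/2 on |0001>, sqrt(2)*exp(3*I*pi/4)/2 on |0011>, and 0 on every other basis state. Key observation: gates 7-10 undo each other exactly, leaving only the rest of the circuit to track.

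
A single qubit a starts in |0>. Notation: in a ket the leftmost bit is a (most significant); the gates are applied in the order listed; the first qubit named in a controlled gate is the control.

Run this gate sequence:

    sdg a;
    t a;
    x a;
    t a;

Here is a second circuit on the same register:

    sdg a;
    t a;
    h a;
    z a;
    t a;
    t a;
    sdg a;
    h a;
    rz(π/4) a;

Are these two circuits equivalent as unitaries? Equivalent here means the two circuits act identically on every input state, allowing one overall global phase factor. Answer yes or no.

Yes, they are equivalent — the unitaries differ by at most a global phase.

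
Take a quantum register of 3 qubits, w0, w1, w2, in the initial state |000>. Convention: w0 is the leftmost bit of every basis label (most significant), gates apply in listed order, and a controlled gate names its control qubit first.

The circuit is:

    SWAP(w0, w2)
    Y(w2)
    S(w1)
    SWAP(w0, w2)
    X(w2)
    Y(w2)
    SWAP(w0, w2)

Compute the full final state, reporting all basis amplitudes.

The resulting statevector has amplitude 1 on |001>, and 0 on every other basis state.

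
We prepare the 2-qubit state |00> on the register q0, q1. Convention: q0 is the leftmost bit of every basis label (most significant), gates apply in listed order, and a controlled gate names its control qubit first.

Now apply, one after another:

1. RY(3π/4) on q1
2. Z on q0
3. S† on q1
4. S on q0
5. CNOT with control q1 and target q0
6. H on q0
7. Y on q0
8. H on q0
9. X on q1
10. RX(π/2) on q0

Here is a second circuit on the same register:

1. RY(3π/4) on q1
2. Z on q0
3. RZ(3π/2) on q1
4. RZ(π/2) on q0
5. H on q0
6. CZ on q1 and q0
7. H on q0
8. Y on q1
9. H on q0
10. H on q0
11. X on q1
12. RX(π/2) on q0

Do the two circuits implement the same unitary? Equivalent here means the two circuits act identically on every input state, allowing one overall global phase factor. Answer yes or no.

No, they are not equivalent — no single phase factor reconciles the two unitaries.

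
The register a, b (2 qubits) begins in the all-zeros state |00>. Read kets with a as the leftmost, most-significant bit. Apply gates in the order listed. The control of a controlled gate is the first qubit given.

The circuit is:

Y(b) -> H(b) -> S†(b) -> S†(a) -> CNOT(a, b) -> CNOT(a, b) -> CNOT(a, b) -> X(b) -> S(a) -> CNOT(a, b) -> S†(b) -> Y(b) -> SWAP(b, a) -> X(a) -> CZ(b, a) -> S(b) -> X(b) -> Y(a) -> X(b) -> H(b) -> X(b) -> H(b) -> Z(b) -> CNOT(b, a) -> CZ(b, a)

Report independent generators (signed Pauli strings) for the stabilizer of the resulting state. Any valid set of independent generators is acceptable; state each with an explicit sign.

One valid set of independent stabilizer generators is -XI, +IZ (any independent generating set of the same group is equally correct). Key observation: the block from step 20 through step 23 cancels to the identity and can be dropped.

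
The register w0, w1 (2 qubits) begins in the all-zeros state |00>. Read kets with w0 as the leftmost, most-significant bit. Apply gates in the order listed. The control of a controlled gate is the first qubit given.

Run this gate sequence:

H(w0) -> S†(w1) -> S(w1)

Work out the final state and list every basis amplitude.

After the circuit, the state carries amplitude sqrt(2)/2 on |00>, 0 on |01>, sqrt(2)/2 on |10>, 0 on |11>.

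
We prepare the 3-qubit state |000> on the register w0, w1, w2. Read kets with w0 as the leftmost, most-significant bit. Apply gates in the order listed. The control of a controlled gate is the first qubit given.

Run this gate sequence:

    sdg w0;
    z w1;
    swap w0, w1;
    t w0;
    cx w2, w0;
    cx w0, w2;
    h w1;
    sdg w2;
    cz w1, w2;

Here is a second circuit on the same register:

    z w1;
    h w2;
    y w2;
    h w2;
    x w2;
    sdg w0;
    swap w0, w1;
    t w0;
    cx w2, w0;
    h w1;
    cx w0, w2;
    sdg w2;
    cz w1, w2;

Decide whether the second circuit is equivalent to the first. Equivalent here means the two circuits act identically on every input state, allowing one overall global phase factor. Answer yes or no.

No: there is an input state on which the two circuits produce genuinely different outputs (not merely differing by a phase).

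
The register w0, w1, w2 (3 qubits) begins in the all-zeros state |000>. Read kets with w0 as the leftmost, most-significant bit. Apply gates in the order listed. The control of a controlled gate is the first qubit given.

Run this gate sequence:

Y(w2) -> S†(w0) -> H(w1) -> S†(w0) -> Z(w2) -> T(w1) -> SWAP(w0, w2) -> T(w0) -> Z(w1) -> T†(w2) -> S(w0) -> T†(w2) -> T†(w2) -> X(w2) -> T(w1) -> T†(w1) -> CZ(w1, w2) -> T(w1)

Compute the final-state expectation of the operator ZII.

In the final state, ZII has expectation -1.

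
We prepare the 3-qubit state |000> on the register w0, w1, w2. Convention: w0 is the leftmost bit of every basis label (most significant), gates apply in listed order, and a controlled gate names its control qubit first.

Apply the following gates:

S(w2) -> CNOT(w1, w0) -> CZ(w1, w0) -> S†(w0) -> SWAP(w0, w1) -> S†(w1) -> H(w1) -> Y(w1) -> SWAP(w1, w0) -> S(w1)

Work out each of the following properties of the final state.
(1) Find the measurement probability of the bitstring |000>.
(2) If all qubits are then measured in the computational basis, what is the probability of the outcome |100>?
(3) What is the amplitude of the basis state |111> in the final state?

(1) Outcome |000> occurs with probability 1/2.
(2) The probability of measuring |100> is 1/2.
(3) The final state's coefficient on |111> equals 0.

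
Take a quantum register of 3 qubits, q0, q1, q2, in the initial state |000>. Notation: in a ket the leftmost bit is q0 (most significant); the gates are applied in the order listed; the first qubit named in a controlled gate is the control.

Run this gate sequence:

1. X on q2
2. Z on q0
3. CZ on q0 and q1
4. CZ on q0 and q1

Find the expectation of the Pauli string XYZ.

The observable XYZ averages to 0. Key observation: steps 3-4 multiply out to the identity, so the circuit reduces to the remaining gates.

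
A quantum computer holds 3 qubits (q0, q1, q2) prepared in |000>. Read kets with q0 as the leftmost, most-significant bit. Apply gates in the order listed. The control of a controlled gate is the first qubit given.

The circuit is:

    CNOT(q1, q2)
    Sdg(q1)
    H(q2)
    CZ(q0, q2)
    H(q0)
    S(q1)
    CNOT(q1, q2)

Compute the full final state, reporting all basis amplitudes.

The resulting statevector has amplitude 1/2 on |000>, 1/2 on |001>, 0 on |010>, 0 on |011>, 1/2 on |100>, 1/2 on |101>, 0 on |110>, 0 on |111>.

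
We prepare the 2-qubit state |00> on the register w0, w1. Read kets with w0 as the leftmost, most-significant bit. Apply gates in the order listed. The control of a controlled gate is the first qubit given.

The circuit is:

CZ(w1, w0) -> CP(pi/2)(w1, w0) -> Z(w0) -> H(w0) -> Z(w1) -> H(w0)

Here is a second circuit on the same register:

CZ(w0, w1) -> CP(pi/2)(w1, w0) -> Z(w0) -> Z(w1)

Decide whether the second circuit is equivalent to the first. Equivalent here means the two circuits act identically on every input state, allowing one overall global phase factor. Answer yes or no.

Yes: on every input state the two circuits agree up to one overall phase factor.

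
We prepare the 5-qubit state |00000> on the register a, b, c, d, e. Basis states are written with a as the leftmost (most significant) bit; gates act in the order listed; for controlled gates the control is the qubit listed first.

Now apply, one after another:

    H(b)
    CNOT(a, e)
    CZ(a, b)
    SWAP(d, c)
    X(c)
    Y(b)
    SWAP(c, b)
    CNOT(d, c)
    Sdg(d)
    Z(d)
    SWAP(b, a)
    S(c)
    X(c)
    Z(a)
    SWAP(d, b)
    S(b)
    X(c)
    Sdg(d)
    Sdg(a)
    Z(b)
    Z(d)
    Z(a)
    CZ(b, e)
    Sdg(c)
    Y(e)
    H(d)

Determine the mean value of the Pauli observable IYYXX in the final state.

The observable IYYXX averages to 0.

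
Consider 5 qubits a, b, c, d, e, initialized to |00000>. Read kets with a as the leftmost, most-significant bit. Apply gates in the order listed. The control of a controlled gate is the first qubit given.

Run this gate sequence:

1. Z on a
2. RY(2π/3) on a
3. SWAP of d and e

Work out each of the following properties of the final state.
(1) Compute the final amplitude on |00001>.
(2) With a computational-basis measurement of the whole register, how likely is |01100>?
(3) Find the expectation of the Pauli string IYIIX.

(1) |00001> carries amplitude 0 in the final state.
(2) A full measurement returns |01100> with probability 0.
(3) In the final state, IYIIX has expectation 0.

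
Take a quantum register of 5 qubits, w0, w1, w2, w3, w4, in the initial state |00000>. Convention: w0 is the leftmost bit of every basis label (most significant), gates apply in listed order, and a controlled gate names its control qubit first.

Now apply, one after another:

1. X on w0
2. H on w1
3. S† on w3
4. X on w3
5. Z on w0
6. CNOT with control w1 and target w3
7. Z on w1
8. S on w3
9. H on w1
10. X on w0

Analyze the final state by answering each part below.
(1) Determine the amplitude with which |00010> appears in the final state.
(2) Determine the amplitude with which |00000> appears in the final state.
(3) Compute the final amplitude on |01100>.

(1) The final state's coefficient on |00010> equals -I/2.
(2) The final state's coefficient on |00000> equals 1/2.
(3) The amplitude on |01100> is 0.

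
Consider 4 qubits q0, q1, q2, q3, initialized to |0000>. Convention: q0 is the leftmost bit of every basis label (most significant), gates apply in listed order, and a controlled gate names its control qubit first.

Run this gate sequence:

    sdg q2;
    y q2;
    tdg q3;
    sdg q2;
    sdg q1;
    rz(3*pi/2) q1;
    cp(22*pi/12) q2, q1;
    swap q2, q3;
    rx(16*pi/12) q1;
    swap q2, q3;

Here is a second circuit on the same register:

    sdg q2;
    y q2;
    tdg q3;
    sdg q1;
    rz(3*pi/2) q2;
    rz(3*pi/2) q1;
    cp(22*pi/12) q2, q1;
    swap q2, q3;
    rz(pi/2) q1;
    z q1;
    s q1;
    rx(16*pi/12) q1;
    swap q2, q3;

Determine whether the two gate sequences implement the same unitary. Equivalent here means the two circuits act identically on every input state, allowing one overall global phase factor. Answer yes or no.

Yes, they are equivalent — the unitaries differ by at most a global phase.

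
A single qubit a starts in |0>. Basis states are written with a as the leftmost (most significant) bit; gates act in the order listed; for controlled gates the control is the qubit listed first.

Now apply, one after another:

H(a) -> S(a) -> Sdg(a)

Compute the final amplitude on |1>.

|1> carries amplitude sqrt(2)/2 in the final state.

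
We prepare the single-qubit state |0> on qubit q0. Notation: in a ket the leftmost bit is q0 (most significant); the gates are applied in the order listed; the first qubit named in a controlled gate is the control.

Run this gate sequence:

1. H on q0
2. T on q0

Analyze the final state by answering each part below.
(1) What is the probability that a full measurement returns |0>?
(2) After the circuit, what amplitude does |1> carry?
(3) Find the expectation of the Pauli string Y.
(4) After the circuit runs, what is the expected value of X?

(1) A full measurement returns |0> with probability 1/2.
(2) |1> carries amplitude sqrt(2)*exp(I*pi/4)/2 in the final state.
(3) In the final state, Y has expectation sqrt(2)/2.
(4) The expectation value of X is sqrt(2)/2.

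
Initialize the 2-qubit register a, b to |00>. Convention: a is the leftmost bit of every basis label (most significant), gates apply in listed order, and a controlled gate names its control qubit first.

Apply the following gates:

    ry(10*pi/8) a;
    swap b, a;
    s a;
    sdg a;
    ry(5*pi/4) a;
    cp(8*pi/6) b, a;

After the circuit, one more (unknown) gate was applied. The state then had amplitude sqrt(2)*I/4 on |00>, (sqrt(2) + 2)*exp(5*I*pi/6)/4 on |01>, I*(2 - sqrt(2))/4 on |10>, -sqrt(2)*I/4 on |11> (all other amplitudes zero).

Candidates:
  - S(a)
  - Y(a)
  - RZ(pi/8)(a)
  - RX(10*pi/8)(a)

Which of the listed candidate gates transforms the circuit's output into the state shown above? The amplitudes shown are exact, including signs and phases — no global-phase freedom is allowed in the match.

The unique candidate consistent with the amplitudes is Y(a). Key observation: steps 3-4 multiply out to the identity, so the circuit reduces to the remaining gates.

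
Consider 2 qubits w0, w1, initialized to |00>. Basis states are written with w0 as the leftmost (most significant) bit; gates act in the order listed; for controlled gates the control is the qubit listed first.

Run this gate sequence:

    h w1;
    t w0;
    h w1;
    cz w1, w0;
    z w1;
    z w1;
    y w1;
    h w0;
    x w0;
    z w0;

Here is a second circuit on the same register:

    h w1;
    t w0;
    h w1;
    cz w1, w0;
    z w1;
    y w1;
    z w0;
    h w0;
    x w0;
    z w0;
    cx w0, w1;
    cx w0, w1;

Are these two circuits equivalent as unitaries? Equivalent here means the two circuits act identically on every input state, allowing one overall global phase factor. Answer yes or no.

No — the two circuits implement different unitaries, even allowing a global phase.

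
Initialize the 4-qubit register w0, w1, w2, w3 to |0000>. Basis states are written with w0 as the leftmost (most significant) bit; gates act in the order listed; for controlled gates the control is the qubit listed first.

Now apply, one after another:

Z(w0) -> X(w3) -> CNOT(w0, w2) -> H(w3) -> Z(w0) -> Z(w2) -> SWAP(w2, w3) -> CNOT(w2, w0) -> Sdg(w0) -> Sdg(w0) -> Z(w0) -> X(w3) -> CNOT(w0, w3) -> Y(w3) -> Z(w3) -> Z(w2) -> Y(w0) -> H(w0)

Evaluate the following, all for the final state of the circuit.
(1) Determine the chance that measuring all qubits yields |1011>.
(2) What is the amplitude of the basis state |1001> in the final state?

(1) A full measurement returns |1011> with probability 1/4.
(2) The amplitude on |1001> is 0.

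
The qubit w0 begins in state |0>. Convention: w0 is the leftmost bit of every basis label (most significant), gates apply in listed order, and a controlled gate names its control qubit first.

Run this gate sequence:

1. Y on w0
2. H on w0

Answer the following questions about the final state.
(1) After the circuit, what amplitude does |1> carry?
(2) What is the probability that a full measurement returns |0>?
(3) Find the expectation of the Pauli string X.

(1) The amplitude on |1> is -sqrt(2)*I/2.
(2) A full measurement returns |0> with probability 1/2.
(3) The observable X averages to -1.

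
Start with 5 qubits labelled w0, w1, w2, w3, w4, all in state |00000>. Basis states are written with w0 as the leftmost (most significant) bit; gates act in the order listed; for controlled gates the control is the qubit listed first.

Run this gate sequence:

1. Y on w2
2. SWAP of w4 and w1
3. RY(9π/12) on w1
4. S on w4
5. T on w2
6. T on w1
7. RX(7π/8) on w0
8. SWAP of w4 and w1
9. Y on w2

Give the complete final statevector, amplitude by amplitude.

The resulting statevector has amplitude sqrt(2 - sqrt(2))*exp(I*pi/4)*sin(pi/16)/2 on |00000>, I*sqrt(sqrt(2) + 2)*sin(pi/16)/2 on |00001>, -sqrt(2 - sqrt(2))*exp(3*I*pi/4)*cos(pi/16)/2 on |10000>, sqrt(sqrt(2) + 2)*cos(pi/16)/2 on |10001>, and 0 on every other basis state.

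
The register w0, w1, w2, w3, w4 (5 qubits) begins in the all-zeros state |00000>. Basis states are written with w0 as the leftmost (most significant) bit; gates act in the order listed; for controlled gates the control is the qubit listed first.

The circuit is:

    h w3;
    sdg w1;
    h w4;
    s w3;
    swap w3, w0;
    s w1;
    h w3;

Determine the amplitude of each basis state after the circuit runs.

The resulting statevector has amplitude sqrt(2)/4 on |00000>, sqrt(2)/4 on |00001>, sqrt(2)/4 on |00010>, sqrt(2)/4 on |00011>, sqrt(2)*I/4 on |10000>, sqrt(2)*I/4 on |10001>, sqrt(2)*I/4 on |10010>, sqrt(2)*I/4 on |10011>, and 0 on every other basis state.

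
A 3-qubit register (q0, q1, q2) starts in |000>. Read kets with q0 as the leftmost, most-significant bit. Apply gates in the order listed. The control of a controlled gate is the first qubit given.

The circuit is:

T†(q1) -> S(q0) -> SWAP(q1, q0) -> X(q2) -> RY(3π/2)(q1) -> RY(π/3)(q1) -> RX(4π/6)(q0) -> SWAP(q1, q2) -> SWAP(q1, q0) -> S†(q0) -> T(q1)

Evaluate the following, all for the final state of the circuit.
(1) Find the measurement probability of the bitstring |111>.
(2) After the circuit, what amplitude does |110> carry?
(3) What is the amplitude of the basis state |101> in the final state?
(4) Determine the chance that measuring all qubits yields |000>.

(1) A full measurement returns |111> with probability 3/8 - 3*sqrt(3)/16.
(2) |110> carries amplitude (sqrt(6) + 3*sqrt(2))*exp(I*pi/4)/8 in the final state.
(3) The final state's coefficient on |101> equals I*(-sqrt(6) + sqrt(2))/8.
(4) Outcome |000> occurs with probability 0.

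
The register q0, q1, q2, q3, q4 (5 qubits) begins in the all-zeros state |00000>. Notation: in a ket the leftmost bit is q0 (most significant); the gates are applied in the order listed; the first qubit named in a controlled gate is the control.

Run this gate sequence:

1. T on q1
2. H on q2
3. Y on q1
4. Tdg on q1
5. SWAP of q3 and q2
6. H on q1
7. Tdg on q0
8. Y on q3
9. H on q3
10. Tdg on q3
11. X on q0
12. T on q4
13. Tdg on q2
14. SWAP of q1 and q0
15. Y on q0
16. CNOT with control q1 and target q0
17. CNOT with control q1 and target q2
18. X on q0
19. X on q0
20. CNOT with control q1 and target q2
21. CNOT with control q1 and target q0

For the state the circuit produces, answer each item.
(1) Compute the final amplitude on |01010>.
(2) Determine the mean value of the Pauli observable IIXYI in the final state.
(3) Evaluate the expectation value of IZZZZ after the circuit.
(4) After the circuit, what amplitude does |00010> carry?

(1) The final state's coefficient on |01010> equals sqrt(2)/2.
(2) The observable IIXYI averages to 0.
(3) The expectation value of IZZZZ is 1.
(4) The amplitude on |00010> is 0.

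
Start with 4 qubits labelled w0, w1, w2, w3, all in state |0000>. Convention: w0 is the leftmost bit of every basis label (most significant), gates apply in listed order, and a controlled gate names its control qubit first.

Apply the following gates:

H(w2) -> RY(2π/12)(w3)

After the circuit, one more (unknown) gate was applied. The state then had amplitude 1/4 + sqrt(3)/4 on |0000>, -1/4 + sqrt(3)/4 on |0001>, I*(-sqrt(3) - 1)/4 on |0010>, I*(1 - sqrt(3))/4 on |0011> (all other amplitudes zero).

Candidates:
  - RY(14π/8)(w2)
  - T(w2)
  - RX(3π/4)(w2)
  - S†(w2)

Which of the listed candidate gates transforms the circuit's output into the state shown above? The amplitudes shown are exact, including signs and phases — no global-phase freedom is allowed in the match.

The unique candidate consistent with the amplitudes is S†(w2).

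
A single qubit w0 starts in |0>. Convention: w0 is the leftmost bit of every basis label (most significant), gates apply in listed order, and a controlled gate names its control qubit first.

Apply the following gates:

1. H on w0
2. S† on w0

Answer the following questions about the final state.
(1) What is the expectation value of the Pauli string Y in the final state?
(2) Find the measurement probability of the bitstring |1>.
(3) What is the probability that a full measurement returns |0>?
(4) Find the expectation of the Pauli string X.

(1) The expectation value of Y is -1.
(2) Outcome |1> occurs with probability 1/2.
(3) Outcome |0> occurs with probability 1/2.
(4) The observable X averages to 0.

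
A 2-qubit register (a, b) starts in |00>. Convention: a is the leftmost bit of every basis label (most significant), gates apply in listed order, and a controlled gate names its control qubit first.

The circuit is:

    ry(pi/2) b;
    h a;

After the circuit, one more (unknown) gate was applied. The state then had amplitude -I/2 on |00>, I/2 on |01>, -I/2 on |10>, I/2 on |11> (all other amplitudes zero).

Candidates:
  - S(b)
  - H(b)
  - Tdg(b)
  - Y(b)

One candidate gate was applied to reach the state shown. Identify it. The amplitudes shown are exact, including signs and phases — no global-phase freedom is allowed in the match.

It was Y(b) that produced the state shown.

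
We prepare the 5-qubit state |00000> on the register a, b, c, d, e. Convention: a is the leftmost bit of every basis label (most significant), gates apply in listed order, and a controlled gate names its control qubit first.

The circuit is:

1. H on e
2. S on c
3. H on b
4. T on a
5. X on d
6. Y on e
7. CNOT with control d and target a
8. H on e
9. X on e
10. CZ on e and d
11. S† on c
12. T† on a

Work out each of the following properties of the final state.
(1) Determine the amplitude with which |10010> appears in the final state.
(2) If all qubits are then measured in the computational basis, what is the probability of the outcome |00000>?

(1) |10010> carries amplitude -sqrt(2)*exp(I*pi/4)/2 in the final state.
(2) The probability of measuring |00000> is 0.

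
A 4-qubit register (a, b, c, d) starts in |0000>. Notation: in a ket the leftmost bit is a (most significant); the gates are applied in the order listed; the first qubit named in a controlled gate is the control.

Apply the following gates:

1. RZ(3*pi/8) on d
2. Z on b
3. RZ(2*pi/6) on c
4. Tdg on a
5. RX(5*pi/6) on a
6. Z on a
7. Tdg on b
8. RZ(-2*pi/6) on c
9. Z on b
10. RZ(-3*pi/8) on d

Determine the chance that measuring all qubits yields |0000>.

A full measurement returns |0000> with probability 1/2 - sqrt(3)/4.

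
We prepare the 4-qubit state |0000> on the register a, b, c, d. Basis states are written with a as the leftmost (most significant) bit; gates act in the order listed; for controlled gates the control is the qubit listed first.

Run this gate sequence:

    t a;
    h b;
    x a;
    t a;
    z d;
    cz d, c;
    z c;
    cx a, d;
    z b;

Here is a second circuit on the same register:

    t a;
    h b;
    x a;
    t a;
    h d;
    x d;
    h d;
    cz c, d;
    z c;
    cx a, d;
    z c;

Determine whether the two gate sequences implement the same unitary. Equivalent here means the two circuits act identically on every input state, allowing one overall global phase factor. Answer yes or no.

No: there is an input state on which the two circuits produce genuinely different outputs (not merely differing by a phase).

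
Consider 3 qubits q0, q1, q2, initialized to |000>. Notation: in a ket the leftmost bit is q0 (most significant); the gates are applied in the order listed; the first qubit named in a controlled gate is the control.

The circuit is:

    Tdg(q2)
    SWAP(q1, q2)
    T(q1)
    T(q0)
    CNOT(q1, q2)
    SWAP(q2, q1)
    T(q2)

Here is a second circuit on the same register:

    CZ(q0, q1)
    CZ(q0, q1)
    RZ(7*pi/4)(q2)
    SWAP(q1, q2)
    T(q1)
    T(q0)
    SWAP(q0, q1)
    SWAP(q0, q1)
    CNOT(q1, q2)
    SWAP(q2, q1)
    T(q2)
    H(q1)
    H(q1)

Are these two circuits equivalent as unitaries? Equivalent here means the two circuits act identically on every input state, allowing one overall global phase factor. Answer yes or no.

Yes, they are equivalent — the unitaries differ by at most a global phase.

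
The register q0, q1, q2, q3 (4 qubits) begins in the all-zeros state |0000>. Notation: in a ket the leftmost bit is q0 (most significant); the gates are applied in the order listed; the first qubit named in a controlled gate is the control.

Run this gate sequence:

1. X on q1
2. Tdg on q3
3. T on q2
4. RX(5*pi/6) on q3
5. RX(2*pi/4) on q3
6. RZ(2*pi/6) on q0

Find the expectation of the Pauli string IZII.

The expectation value of IZII is -1.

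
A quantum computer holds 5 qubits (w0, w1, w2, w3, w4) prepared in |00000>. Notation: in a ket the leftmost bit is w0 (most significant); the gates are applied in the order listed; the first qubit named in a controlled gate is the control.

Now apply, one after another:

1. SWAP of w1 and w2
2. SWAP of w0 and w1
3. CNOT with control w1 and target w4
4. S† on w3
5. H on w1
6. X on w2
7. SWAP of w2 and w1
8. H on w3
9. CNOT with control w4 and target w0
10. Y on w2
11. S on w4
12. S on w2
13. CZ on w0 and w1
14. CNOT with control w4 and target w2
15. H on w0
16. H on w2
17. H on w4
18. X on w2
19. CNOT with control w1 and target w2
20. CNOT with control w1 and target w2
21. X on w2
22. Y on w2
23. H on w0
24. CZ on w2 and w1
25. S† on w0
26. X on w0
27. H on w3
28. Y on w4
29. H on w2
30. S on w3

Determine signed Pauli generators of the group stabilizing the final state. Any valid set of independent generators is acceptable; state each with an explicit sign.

One valid set of independent stabilizer generators is +IIYII, -IIIIX, -ZIIII, -IZIII, +IIIZI (any independent generating set of the same group is equally correct). Key observation: steps 18-21 multiply out to the identity, so the circuit reduces to the remaining gates.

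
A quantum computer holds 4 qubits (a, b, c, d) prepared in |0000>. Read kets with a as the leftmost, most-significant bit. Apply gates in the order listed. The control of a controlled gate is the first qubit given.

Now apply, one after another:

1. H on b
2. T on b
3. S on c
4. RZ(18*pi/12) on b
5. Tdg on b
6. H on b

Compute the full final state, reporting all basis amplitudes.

The resulting statevector has amplitude -sqrt(2)/2 on |0000>, (-1 - I)*exp(I*pi/4)/2 on |0100>, and 0 on every other basis state.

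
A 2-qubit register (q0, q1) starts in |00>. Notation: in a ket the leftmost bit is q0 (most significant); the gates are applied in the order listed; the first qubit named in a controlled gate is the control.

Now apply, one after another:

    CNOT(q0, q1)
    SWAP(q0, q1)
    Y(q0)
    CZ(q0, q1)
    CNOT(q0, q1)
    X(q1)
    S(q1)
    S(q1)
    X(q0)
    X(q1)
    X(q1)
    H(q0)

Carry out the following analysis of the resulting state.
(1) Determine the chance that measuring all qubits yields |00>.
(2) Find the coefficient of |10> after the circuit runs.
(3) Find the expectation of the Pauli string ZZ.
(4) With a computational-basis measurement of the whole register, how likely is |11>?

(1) The probability of measuring |00> is 1/2.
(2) |10> carries amplitude sqrt(2)*I/2 in the final state.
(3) The expectation value of ZZ is 0.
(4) A full measurement returns |11> with probability 0.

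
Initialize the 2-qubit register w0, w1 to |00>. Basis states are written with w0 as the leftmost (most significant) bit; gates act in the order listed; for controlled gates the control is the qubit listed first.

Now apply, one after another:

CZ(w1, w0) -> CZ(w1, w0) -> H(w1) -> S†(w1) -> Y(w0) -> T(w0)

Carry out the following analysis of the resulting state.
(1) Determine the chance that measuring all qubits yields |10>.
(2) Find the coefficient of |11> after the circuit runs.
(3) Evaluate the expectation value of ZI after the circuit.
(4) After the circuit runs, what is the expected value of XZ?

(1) A full measurement returns |10> with probability 1/2.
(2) The final state's coefficient on |11> equals sqrt(2)*exp(I*pi/4)/2.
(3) In the final state, ZI has expectation -1.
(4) In the final state, XZ has expectation 0.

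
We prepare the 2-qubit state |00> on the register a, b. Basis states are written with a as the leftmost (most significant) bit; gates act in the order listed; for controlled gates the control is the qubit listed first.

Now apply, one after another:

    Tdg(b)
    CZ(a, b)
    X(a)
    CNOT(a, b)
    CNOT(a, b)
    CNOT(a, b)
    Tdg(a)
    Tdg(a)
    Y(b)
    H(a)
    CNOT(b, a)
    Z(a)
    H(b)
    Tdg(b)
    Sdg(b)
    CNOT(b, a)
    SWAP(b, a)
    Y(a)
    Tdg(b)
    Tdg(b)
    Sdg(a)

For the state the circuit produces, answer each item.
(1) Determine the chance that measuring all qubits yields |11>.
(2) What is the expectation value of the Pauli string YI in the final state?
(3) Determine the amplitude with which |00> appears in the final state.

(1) A full measurement returns |11> with probability 1/4.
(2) The expectation value of YI is -sqrt(2)/2.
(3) The amplitude on |00> is -exp(3*I*pi/4)/2.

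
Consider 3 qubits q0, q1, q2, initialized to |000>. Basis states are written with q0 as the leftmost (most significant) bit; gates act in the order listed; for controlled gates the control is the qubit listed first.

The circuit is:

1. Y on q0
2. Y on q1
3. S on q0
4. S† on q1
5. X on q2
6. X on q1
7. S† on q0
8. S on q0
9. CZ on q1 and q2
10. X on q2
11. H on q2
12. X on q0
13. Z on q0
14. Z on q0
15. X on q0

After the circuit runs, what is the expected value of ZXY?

In the final state, ZXY has expectation 0. Key observation: steps 12-15 multiply out to the identity, so the circuit reduces to the remaining gates.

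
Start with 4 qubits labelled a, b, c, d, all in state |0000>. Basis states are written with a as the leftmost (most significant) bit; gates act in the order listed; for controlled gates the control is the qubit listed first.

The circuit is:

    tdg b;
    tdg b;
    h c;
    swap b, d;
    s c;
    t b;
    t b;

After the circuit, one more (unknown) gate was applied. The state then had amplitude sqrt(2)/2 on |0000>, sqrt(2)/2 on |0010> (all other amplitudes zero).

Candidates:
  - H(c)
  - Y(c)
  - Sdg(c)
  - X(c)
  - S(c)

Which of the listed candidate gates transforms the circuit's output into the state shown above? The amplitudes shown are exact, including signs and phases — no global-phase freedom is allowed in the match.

The applied gate was Sdg(c).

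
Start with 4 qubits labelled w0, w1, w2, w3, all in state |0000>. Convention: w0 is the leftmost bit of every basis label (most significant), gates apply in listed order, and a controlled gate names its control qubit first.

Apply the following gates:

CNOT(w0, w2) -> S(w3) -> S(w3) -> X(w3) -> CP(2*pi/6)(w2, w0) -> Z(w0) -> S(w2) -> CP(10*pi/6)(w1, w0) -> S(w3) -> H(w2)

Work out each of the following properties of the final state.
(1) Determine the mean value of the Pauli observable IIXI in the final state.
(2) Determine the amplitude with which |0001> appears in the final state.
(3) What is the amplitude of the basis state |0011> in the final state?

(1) The expectation value of IIXI is 1.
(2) The final state's coefficient on |0001> equals sqrt(2)*I/2.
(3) |0011> carries amplitude sqrt(2)*I/2 in the final state.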